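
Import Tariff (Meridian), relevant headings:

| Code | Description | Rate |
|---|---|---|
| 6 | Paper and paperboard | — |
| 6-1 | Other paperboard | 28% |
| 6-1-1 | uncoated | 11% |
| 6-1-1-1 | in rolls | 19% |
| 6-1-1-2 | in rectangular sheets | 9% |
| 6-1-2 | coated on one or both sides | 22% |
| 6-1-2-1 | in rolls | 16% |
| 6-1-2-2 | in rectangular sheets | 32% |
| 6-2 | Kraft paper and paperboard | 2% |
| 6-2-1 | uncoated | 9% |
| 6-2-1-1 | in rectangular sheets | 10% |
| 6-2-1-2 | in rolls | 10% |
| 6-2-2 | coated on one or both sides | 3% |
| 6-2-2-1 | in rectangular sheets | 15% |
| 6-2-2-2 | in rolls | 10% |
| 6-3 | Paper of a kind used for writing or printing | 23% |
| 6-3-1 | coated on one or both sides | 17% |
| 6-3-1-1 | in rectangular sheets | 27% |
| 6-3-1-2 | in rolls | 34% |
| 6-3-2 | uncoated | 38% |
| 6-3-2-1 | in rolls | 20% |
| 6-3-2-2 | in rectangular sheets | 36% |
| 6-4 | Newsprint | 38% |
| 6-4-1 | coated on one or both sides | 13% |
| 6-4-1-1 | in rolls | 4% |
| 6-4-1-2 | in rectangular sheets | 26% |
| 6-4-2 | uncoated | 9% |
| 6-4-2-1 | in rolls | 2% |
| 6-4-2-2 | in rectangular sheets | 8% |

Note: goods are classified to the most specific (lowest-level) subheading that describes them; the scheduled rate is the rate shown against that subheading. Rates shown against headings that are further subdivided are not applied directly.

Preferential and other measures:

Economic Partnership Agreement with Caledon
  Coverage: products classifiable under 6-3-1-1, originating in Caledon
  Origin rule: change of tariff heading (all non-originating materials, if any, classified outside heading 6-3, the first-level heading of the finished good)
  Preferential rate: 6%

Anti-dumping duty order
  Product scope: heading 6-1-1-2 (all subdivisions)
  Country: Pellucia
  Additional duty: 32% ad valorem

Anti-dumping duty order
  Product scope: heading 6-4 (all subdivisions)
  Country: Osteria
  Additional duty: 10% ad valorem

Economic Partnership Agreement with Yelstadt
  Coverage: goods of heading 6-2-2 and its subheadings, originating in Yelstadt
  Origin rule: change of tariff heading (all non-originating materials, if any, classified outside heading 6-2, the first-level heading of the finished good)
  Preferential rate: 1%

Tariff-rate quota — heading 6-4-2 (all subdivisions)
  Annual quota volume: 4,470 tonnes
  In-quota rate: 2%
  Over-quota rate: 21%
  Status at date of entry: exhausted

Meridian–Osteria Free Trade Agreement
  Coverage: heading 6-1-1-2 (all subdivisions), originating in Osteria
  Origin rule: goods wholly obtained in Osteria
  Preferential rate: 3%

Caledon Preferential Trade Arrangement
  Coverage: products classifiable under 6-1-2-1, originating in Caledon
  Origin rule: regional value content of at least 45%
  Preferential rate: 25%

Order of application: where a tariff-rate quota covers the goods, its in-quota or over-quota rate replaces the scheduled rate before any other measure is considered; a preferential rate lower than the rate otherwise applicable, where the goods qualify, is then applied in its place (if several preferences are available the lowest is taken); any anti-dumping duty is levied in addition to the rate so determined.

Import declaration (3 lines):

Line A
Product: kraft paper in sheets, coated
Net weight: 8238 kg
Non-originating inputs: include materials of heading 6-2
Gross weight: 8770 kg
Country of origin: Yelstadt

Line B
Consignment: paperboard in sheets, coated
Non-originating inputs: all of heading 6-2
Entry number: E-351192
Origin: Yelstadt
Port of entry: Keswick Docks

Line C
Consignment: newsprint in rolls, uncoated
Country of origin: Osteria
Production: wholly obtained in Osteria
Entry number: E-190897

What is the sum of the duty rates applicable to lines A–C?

78%

Line A: kraft paper → 6-2; coated → 6-2-2; in sheets → 6-2-2-1. Scheduled 15%. Yelstadt agreement on 6-2-2: CTH not met. → 15%.
Line B: paperboard → 6-1; coated → 6-1-2; in sheets → 6-1-2-2. Scheduled 32%. Yelstadt agreement on 6-2-2: 6-1-2-2 not covered. → 32%.
Line C: newsprint → 6-4; uncoated → 6-4-2; in rolls → 6-4-2-1. Scheduled 2%. quota on 6-4-2 exhausted → over-quota 21%; Osteria agreement on 6-1-1-2: 6-4-2-1 not covered; anti-dumping (Osteria, 6-4): +10%; total 21% + 10% = 31%. → 31%.
Sum: 15% + 32% + 31% = 78%.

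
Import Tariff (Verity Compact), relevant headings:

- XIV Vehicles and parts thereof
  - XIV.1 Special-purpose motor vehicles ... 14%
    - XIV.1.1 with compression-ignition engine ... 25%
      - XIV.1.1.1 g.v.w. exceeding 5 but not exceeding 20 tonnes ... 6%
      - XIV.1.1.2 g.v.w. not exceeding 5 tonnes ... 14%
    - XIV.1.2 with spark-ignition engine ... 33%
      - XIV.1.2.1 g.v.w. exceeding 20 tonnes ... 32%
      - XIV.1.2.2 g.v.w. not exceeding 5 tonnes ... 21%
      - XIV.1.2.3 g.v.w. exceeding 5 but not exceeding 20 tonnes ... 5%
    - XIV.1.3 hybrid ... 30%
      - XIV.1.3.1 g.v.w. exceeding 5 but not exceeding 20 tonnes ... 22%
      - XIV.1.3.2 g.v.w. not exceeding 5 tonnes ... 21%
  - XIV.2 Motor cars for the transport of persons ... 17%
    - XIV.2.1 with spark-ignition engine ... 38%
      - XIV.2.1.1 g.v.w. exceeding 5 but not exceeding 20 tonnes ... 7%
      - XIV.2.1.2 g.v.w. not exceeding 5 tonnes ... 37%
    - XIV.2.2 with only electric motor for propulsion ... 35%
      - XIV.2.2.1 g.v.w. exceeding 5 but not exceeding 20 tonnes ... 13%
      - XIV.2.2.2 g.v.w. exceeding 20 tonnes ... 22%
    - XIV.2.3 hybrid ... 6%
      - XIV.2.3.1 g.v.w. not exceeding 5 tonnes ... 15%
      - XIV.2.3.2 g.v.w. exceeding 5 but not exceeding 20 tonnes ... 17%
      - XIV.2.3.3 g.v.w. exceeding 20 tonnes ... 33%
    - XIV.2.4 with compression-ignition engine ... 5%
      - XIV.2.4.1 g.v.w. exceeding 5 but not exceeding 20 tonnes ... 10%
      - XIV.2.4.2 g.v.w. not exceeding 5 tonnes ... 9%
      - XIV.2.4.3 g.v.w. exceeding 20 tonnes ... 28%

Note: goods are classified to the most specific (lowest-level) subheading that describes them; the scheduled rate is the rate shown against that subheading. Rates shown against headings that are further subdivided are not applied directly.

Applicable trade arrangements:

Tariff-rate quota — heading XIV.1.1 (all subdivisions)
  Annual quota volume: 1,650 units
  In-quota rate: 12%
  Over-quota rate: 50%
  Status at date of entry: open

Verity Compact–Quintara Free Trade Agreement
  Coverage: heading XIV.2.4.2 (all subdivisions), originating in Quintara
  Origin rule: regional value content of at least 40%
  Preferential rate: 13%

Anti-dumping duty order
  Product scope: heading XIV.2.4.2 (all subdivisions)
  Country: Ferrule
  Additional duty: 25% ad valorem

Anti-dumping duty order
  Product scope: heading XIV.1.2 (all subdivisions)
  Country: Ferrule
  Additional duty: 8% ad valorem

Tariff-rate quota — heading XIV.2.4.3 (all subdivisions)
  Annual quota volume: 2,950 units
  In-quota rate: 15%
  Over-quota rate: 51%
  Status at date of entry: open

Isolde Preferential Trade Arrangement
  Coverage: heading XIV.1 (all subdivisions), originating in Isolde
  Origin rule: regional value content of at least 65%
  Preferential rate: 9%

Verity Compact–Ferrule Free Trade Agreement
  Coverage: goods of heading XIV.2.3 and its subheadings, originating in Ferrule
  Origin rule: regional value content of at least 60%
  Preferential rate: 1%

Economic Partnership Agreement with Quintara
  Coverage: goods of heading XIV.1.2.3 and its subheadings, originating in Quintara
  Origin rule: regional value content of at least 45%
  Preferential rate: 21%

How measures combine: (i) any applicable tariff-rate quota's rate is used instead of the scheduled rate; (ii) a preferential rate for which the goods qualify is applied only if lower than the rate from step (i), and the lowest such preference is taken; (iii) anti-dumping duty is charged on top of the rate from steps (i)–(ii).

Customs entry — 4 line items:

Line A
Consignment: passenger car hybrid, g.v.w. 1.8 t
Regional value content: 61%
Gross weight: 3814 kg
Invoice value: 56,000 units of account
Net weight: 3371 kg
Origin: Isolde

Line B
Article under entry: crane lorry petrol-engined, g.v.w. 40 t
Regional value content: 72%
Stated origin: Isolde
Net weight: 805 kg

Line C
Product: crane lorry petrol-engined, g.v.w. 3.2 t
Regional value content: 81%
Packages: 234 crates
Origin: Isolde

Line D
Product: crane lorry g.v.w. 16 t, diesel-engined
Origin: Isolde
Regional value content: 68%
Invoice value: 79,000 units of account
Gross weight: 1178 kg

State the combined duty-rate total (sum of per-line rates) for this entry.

Line A: passenger car → XIV.2; hybrid → XIV.2.3; g.v.w. 1.8 t → XIV.2.3.1. Scheduled 15%. Isolde agreement on XIV.1: XIV.2.3.1 not covered. → 15%.
Line B: crane lorry → XIV.1; petrol-engined → XIV.1.2; g.v.w. 40 t → XIV.1.2.1. Scheduled 32%. Isolde agreement on XIV.1: RVC ≥ 65% → 9% available; preferential 9%. → 9%.
Line C: crane lorry → XIV.1; petrol-engined → XIV.1.2; g.v.w. 3.2 t → XIV.1.2.2. Scheduled 21%. Isolde agreement on XIV.1: RVC ≥ 65% → 9% available; preferential 9%. → 9%.
Line D: crane lorry → XIV.1; diesel-engined → XIV.1.1; g.v.w. 16 t → XIV.1.1.1. Scheduled 6%. quota on XIV.1.1 open → in-quota 12%; Isolde agreement on XIV.1: RVC ≥ 65% → 9% available; preferential 9%. → 9%.
Sum: 15% + 9% + 9% + 9% = 42%.

42%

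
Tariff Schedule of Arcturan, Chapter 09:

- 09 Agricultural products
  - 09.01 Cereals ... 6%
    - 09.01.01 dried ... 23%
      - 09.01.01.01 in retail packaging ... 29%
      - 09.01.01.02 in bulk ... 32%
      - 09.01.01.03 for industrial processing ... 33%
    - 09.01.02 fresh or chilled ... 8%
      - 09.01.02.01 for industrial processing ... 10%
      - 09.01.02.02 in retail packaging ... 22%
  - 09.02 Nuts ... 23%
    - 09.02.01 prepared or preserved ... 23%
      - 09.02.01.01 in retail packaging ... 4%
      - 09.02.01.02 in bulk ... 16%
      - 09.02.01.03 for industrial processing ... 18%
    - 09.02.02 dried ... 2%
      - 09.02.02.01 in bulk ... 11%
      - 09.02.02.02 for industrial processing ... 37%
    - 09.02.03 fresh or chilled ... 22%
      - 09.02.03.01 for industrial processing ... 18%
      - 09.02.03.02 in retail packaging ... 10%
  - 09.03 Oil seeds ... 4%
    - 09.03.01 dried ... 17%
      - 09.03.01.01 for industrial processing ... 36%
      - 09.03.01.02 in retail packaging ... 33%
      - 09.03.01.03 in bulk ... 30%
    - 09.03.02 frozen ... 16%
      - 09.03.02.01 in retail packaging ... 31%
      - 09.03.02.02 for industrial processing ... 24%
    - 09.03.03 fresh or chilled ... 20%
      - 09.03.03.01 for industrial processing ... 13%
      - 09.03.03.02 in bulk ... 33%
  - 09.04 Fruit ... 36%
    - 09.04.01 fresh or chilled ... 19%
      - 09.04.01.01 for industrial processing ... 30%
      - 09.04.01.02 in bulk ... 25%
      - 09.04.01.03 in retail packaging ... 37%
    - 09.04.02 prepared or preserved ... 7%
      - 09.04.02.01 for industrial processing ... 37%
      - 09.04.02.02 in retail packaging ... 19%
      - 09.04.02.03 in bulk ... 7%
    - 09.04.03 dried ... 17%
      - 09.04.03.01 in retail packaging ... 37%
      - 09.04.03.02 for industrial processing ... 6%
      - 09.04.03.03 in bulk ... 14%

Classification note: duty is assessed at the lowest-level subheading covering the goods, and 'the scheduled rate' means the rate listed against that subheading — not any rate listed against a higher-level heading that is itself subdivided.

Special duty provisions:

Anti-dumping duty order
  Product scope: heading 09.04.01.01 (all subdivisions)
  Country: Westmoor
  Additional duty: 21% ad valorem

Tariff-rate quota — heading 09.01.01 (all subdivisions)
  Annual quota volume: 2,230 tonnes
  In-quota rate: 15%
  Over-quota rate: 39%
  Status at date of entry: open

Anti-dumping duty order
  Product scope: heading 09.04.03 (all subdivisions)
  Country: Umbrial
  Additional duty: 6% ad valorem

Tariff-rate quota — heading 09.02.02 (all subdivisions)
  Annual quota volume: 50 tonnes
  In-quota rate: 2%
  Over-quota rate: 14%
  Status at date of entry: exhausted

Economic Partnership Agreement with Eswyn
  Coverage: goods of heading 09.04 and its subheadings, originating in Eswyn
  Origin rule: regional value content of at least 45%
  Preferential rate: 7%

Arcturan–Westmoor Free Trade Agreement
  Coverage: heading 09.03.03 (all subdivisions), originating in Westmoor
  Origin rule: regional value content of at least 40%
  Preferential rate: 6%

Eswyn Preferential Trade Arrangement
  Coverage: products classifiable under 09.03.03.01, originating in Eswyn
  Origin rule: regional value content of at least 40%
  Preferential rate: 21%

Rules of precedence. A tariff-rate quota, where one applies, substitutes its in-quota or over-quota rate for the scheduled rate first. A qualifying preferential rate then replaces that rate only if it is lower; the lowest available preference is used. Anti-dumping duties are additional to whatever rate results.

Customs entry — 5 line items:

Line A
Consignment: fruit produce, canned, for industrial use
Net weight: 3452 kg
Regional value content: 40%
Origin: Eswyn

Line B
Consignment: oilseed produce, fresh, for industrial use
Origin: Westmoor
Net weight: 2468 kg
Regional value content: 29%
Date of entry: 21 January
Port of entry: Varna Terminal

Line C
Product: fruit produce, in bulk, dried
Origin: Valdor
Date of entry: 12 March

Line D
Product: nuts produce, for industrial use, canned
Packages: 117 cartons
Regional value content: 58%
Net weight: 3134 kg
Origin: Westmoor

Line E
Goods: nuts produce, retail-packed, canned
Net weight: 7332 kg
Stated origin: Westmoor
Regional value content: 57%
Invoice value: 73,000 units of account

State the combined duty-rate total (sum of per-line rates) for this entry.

86%

Line A: fruit → 09.04; canned → 09.04.02; for industrial use → 09.04.02.01. Scheduled 37%. Eswyn agreement on 09.04: RVC < 45%; Eswyn agreement on 09.03.03.01: 09.04.02.01 not covered. → 37%.
Line B: oilseed → 09.03; fresh → 09.03.03; for industrial use → 09.03.03.01. Scheduled 13%. Westmoor agreement on 09.03.03: RVC < 40%. → 13%.
Line C: fruit → 09.04; dried → 09.04.03; in bulk → 09.04.03.03. Scheduled 14%. No special measure applies. → 14%.
Line D: nuts → 09.02; canned → 09.02.01; for industrial use → 09.02.01.03. Scheduled 18%. Westmoor agreement on 09.03.03: 09.02.01.03 not covered. → 18%.
Line E: nuts → 09.02; canned → 09.02.01; retail-packed → 09.02.01.01. Scheduled 4%. Westmoor agreement on 09.03.03: 09.02.01.01 not covered. → 4%.
Sum: 37% + 13% + 14% + 18% + 4% = 86%.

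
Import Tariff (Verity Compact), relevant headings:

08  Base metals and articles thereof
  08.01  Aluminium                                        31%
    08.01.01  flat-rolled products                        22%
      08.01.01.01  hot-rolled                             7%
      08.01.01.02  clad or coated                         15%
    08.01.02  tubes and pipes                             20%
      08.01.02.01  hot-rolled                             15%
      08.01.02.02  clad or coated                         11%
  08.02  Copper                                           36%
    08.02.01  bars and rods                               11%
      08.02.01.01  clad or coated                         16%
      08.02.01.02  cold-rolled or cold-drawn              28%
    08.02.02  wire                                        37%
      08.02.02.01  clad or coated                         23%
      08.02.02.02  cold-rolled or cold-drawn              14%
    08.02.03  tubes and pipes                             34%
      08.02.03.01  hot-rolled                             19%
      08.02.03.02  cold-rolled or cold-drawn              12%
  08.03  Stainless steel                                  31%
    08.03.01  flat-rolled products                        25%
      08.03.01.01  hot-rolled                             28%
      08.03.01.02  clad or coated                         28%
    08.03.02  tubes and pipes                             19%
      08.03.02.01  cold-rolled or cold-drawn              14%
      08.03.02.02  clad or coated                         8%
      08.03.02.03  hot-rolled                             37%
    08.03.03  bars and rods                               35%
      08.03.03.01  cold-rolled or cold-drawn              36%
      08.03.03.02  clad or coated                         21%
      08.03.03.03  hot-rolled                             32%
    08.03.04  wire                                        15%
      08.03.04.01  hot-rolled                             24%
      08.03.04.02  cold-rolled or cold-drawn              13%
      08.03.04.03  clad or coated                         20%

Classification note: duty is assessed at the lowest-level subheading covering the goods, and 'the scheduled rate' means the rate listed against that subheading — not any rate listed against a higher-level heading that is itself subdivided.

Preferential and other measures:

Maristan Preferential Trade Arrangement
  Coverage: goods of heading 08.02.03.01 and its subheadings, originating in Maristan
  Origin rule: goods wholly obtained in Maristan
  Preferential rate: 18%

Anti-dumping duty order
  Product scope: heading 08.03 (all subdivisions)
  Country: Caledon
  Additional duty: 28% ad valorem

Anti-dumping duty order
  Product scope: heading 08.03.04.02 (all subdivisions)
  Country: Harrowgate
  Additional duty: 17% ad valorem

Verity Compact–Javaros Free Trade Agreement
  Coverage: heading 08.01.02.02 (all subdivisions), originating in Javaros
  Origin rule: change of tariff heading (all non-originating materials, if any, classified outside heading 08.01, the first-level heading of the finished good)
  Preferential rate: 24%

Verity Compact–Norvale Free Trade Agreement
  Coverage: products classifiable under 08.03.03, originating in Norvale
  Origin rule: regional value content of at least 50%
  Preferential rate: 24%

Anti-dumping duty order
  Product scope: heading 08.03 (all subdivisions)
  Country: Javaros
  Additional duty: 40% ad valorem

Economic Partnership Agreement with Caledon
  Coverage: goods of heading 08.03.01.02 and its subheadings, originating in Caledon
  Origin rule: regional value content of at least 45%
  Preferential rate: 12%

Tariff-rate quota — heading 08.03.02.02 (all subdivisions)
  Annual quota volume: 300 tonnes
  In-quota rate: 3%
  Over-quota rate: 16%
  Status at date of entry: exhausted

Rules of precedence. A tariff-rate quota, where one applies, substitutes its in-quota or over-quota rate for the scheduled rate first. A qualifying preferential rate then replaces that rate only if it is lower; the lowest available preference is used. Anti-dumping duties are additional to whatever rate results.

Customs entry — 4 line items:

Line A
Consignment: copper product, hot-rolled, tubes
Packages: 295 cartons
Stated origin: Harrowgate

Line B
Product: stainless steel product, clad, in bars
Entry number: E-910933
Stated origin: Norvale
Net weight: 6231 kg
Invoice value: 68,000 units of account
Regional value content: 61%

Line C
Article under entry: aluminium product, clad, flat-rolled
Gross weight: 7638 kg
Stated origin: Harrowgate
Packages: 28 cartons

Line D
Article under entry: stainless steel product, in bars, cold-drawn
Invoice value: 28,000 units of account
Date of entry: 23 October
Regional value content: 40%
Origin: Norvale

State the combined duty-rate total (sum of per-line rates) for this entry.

Line A: copper → 08.02; tubes → 08.02.03; hot-rolled → 08.02.03.01. Scheduled 19%. No special measure applies. → 19%.
Line B: stainless steel → 08.03; in bars → 08.03.03; clad → 08.03.03.02. Scheduled 21%. Norvale agreement on 08.03.03: RVC ≥ 50% → 24% available; preference 24% not lower than 21% → no reduction. → 21%.
Line C: aluminium → 08.01; flat-rolled → 08.01.01; clad → 08.01.01.02. Scheduled 15%. No special measure applies. → 15%.
Line D: stainless steel → 08.03; in bars → 08.03.03; cold-drawn → 08.03.03.01. Scheduled 36%. Norvale agreement on 08.03.03: RVC < 50%. → 36%.
Sum: 19% + 21% + 15% + 36% = 91%.

91%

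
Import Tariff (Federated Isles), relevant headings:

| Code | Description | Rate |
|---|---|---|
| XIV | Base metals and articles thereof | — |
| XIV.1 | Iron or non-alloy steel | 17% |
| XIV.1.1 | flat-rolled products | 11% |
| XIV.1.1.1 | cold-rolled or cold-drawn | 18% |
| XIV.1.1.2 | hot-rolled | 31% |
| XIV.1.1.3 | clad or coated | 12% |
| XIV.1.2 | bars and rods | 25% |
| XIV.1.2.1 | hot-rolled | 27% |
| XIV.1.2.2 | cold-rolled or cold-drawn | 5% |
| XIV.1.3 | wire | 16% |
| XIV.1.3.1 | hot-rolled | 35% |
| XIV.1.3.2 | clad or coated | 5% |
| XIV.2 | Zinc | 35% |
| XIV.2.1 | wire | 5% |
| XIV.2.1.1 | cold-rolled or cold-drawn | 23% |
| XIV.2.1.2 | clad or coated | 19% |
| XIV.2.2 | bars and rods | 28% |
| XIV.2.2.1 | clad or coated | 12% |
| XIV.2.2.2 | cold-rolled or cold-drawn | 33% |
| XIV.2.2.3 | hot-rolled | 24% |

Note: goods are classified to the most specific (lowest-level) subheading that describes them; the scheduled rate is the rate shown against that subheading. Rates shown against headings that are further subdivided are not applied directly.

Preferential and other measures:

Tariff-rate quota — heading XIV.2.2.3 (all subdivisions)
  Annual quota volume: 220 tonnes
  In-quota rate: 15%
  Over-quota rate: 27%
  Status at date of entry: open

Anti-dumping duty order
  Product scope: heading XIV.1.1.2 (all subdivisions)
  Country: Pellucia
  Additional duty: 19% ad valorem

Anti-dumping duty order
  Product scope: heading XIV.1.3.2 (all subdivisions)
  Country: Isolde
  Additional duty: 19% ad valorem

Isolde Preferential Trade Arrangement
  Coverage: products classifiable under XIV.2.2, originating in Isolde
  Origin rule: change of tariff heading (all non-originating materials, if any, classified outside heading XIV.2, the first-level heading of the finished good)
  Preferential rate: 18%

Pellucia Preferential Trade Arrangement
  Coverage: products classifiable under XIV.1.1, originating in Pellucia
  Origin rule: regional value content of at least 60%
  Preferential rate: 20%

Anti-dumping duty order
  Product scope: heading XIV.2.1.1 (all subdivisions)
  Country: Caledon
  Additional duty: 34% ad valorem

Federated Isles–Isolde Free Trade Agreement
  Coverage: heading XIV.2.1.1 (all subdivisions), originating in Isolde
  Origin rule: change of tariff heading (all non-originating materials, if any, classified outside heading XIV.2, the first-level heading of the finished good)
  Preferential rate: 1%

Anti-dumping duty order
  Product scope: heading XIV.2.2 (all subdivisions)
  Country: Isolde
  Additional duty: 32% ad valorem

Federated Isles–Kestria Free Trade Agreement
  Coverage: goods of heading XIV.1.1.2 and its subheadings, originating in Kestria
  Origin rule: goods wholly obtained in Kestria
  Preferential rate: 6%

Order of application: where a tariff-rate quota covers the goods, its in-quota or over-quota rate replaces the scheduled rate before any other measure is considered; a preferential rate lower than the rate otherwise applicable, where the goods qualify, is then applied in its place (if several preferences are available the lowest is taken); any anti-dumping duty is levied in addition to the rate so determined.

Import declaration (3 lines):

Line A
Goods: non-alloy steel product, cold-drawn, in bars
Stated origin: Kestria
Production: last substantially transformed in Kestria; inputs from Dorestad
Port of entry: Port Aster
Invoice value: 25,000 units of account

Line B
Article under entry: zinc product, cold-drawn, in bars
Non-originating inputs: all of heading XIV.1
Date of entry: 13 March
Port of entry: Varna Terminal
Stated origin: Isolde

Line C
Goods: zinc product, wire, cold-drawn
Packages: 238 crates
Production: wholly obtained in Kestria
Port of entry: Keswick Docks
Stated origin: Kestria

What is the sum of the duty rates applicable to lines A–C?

78%

Line A: non-alloy steel → XIV.1; in bars → XIV.1.2; cold-drawn → XIV.1.2.2. Scheduled 5%. Kestria agreement on XIV.1.1.2: XIV.1.2.2 not covered. → 5%.
Line B: zinc → XIV.2; in bars → XIV.2.2; cold-drawn → XIV.2.2.2. Scheduled 33%. Isolde agreement on XIV.2.2: CTH met → 18% available; Isolde agreement on XIV.2.1.1: XIV.2.2.2 not covered; preferential 18%; anti-dumping (Isolde, XIV.2.2): +32%; total 18% + 32% = 50%. → 50%.
Line C: zinc → XIV.2; wire → XIV.2.1; cold-drawn → XIV.2.1.1. Scheduled 23%. Kestria agreement on XIV.1.1.2: XIV.2.1.1 not covered. → 23%.
Sum: 5% + 50% + 23% = 78%.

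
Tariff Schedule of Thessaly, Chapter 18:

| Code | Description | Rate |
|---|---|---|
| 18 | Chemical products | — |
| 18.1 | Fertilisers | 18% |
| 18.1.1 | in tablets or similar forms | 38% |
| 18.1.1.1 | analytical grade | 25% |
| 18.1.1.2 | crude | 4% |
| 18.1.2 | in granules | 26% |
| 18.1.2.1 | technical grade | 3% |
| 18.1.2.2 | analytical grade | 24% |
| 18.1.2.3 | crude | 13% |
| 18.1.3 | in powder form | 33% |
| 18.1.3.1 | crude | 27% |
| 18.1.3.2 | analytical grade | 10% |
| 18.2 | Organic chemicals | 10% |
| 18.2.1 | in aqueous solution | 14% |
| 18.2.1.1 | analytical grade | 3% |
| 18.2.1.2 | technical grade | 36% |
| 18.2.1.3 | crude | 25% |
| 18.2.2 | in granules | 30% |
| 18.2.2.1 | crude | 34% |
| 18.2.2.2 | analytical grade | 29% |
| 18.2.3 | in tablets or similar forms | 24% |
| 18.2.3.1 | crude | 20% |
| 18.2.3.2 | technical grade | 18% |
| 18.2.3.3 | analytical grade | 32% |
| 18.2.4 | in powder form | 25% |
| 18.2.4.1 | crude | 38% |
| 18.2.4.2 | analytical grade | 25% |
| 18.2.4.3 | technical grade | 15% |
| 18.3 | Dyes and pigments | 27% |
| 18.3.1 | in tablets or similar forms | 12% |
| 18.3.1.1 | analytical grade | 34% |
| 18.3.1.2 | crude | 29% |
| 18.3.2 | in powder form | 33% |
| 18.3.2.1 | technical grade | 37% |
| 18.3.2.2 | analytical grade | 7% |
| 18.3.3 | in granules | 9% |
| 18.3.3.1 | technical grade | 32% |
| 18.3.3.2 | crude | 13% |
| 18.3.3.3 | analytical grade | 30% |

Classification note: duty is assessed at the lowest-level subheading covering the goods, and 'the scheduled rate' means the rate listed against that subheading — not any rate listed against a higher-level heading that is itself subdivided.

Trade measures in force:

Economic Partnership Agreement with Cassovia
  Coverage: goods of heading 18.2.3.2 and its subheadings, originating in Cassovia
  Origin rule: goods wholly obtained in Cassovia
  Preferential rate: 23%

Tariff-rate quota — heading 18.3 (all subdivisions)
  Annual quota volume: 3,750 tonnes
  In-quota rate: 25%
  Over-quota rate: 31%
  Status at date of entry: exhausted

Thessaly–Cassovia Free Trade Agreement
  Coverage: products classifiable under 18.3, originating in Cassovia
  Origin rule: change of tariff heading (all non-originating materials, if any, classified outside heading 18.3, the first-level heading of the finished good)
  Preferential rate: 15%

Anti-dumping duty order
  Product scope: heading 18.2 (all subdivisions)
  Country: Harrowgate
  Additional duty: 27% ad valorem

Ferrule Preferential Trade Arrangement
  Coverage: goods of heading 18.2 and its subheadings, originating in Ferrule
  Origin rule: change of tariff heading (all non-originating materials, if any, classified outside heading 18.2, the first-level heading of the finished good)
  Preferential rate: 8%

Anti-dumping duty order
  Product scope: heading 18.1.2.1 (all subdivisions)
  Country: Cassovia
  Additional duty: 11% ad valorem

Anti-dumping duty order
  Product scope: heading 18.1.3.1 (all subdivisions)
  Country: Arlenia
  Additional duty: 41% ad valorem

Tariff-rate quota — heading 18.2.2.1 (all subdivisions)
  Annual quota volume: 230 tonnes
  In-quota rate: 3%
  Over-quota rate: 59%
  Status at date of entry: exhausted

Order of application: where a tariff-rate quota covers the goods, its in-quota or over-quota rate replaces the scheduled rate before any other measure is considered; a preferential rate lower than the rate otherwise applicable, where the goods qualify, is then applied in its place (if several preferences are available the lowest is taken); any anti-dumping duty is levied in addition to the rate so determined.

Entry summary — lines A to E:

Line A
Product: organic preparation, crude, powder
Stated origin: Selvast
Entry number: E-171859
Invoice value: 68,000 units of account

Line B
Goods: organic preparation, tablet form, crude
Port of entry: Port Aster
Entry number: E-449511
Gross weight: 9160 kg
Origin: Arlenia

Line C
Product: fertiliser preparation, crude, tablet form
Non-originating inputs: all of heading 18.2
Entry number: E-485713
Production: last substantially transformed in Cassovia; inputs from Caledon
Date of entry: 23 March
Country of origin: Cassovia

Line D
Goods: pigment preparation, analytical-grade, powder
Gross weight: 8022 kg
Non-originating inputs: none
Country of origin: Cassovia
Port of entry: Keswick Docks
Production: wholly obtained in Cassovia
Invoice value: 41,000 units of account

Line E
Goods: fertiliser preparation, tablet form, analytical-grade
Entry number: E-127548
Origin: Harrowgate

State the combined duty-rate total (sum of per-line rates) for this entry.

102%

Line A: organic → 18.2; powder → 18.2.4; crude → 18.2.4.1. Scheduled 38%. No special measure applies. → 38%.
Line B: organic → 18.2; tablet form → 18.2.3; crude → 18.2.3.1. Scheduled 20%. No special measure applies. → 20%.
Line C: fertiliser → 18.1; tablet form → 18.1.1; crude → 18.1.1.2. Scheduled 4%. Cassovia agreement on 18.2.3.2: 18.1.1.2 not covered; Cassovia agreement on 18.3: 18.1.1.2 not covered. → 4%.
Line D: pigment → 18.3; powder → 18.3.2; analytical-grade → 18.3.2.2. Scheduled 7%. quota on 18.3 exhausted → over-quota 31%; Cassovia agreement on 18.2.3.2: 18.3.2.2 not covered; Cassovia agreement on 18.3: CTH met → 15% available; preferential 15%. → 15%.
Line E: fertiliser → 18.1; tablet form → 18.1.1; analytical-grade → 18.1.1.1. Scheduled 25%. No special measure applies. → 25%.
Sum: 38% + 20% + 4% + 15% + 25% = 102%.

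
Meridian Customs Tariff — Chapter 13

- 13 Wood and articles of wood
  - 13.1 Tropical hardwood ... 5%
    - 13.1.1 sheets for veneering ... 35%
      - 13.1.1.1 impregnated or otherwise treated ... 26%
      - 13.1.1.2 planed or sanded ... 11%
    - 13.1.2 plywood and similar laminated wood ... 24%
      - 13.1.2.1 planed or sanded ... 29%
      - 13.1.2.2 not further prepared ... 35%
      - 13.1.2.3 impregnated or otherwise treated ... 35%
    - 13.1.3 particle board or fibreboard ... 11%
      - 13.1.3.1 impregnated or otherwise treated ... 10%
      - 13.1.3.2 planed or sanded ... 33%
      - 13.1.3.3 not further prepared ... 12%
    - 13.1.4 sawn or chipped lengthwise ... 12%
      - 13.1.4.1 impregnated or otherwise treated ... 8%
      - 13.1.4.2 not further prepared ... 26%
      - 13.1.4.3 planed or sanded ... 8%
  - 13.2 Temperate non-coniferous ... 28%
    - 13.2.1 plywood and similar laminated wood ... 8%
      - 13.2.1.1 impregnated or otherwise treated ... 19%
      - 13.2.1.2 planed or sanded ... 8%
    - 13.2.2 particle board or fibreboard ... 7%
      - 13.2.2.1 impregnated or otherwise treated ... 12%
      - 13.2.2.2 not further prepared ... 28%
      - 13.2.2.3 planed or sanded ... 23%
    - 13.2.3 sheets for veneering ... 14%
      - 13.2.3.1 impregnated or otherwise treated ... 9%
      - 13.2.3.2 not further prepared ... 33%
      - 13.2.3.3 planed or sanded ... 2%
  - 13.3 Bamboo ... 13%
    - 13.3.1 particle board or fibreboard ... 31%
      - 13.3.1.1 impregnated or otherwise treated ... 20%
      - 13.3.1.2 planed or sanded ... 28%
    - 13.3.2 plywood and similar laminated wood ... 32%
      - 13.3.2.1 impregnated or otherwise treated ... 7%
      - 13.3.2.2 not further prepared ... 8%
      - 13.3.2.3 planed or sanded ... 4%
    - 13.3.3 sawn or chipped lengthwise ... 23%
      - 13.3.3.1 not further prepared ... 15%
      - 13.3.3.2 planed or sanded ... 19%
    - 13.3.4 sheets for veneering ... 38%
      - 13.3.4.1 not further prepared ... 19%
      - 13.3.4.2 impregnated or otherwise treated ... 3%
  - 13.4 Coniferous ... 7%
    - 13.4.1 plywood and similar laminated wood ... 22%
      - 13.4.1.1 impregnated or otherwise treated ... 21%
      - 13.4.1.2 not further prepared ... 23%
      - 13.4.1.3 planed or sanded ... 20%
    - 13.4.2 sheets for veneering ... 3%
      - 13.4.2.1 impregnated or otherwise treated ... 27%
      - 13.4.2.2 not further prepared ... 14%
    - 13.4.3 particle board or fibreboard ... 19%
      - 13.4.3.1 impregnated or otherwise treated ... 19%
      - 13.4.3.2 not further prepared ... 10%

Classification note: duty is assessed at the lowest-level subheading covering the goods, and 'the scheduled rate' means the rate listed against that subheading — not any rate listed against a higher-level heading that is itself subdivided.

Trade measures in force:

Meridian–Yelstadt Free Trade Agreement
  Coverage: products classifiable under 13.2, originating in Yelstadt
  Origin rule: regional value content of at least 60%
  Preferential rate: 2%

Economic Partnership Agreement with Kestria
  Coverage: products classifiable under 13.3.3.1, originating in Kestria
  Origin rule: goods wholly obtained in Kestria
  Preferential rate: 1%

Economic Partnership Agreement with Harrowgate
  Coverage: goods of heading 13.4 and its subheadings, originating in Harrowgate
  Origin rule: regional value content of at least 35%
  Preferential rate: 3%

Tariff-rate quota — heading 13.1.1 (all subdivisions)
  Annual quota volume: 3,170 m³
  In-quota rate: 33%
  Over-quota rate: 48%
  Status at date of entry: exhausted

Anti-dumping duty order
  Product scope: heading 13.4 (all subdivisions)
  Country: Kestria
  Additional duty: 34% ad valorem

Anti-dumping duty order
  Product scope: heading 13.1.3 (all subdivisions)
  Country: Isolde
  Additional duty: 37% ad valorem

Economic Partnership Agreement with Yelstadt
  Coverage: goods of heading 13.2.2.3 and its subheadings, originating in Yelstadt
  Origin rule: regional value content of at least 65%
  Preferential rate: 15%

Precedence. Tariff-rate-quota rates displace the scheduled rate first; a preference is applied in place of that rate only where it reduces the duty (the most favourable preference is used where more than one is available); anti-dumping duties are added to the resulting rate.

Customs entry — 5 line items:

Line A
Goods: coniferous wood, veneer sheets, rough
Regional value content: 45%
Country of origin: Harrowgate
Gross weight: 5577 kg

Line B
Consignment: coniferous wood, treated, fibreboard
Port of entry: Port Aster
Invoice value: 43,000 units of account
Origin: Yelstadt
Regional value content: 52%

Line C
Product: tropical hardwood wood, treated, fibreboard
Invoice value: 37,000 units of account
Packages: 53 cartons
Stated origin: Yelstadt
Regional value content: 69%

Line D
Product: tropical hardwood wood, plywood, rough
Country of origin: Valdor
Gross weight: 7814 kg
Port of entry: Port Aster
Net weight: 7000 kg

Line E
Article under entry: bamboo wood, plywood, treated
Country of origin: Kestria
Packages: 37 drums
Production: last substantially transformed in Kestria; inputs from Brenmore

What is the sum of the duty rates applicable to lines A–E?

74%

Line A: coniferous → 13.4; veneer sheets → 13.4.2; rough → 13.4.2.2. Scheduled 14%. Harrowgate agreement on 13.4: RVC ≥ 35% → 3% available; preferential 3%. → 3%.
Line B: coniferous → 13.4; fibreboard → 13.4.3; treated → 13.4.3.1. Scheduled 19%. Yelstadt agreement on 13.2: 13.4.3.1 not covered; Yelstadt agreement on 13.2.2.3: 13.4.3.1 not covered. → 19%.
Line C: tropical hardwood → 13.1; fibreboard → 13.1.3; treated → 13.1.3.1. Scheduled 10%. Yelstadt agreement on 13.2: 13.1.3.1 not covered; Yelstadt agreement on 13.2.2.3: 13.1.3.1 not covered. → 10%.
Line D: tropical hardwood → 13.1; plywood → 13.1.2; rough → 13.1.2.2. Scheduled 35%. No special measure applies. → 35%.
Line E: bamboo → 13.3; plywood → 13.3.2; treated → 13.3.2.1. Scheduled 7%. Kestria agreement on 13.3.3.1: 13.3.2.1 not covered. → 7%.
Sum: 3% + 19% + 10% + 35% + 7% = 74%.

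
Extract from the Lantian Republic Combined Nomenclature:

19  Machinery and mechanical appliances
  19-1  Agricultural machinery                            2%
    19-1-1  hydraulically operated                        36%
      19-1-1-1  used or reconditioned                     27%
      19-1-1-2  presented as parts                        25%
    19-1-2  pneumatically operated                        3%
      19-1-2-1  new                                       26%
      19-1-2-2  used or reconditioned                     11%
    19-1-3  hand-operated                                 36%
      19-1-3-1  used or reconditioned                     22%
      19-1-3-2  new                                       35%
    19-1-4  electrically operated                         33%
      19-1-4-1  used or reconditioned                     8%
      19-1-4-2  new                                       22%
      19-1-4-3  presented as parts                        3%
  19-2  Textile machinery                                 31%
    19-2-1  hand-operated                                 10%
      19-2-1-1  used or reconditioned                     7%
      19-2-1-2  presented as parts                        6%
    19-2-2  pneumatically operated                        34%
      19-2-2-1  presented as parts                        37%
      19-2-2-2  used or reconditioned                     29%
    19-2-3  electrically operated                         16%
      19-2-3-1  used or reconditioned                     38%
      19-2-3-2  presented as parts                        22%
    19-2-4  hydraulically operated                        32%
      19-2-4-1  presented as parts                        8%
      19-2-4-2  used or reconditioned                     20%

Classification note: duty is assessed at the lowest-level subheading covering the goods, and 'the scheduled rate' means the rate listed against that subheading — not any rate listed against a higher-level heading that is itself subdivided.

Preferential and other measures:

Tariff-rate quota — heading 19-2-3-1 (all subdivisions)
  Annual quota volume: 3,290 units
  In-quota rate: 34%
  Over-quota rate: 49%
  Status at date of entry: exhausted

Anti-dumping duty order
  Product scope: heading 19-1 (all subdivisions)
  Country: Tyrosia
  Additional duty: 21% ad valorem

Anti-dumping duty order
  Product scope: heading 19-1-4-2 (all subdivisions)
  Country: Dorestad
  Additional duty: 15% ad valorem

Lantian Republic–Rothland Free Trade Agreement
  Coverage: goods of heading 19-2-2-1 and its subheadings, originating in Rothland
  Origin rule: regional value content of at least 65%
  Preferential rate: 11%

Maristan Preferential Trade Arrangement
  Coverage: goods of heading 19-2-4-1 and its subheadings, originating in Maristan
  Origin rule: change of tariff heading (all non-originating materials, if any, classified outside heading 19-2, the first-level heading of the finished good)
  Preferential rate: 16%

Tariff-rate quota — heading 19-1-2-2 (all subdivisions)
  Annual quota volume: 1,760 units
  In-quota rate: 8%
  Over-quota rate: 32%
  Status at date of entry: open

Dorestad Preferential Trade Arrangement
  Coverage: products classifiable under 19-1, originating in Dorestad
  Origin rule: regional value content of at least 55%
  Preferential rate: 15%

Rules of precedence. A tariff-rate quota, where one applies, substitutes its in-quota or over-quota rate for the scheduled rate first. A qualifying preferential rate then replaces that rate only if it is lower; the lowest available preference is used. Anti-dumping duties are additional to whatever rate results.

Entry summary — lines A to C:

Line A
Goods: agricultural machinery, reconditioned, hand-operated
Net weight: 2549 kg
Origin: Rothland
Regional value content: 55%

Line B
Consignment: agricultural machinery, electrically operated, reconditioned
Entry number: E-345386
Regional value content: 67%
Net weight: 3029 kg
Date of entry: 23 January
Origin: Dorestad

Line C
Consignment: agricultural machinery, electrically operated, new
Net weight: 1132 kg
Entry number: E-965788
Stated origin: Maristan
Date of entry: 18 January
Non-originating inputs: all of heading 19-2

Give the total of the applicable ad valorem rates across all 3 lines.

Line A: agricultural → 19-1; hand-operated → 19-1-3; reconditioned → 19-1-3-1. Scheduled 22%. Rothland agreement on 19-2-2-1: 19-1-3-1 not covered. → 22%.
Line B: agricultural → 19-1; electrically operated → 19-1-4; reconditioned → 19-1-4-1. Scheduled 8%. Dorestad agreement on 19-1: RVC ≥ 55% → 15% available; preference 15% not lower than 8% → no reduction. → 8%.
Line C: agricultural → 19-1; electrically operated → 19-1-4; new → 19-1-4-2. Scheduled 22%. Maristan agreement on 19-2-4-1: 19-1-4-2 not covered. → 22%.
Sum: 22% + 8% + 22% = 52%.

52%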